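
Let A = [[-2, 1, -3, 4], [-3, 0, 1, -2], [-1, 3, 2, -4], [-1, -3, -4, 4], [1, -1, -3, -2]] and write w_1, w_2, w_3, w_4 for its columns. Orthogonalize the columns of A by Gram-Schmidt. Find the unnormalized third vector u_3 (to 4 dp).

e_1 = w_1/‖w_1‖ = (-2, -3, -1, -1, 1)/4.0000 = (-0.5000, -0.7500, -0.2500, -0.2500, 0.2500).
r_{12} = e_1·w_2 = -0.7500.
u_2 = w_2 + 0.7500·e_1 = (0.6250, -0.5625, 2.8125, -3.1875, -0.8125).
‖u_2‖ = 4.4088, so e_2 = (0.1418, -0.1276, 0.6379, -0.7230, -0.1843).
r_{13} = e_1·w_3 = 0.5000; r_{23} = e_2·w_3 = 4.1678.
u_3 = w_3 − 0.5000·e_1 − 4.1678·e_2 = (-3.3408, 1.9068, -0.5338, -0.8617, -2.3569).

u_3 = (-3.3408, 1.9068, -0.5338, -0.8617, -2.3569)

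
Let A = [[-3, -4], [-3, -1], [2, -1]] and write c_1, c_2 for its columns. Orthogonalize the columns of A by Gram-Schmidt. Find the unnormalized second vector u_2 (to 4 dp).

u_2 = (-2.2273, 0.7727, -2.1818)

q_1 = c_1/‖c_1‖ = (-3, -3, 2)/4.6904 = (-0.6396, -0.6396, 0.4264).
r_{12} = q_1·c_2 = 2.7716.
u_2 = c_2 − 2.7716·q_1 = (-2.2273, 0.7727, -2.1818).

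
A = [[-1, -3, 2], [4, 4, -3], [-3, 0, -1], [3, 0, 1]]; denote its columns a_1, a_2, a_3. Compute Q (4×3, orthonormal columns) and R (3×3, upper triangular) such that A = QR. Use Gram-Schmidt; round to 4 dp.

e_1 = a_1/‖a_1‖ = (-1, 4, -3, 3)/5.9161 = (-0.1690, 0.6761, -0.5071, 0.5071).
r_{12} = e_1·a_2 = 3.2116.
u_2 = a_2 − 3.2116·e_1 = (-2.4571, 1.8286, 1.6286, -1.6286).
‖u_2‖ = 3.8322, so e_2 = (-0.6412, 0.4772, 0.4250, -0.4250).
r_{13} = e_1·a_3 = -1.3522; r_{23} = e_2·a_3 = -3.5638.
u_3 = a_3 + 1.3522·e_1 + 3.5638·e_2 = (-0.5136, -0.3852, -0.1712, 0.1712).
‖u_3‖ = 0.6862, so e_3 = (-0.7485, -0.5614, -0.2495, 0.2495).

Q = [[-0.1690, -0.6412, -0.7485], [0.6761, 0.4772, -0.5614], [-0.5071, 0.4250, -0.2495], [0.5071, -0.4250, 0.2495]], R = [[5.9161, 3.2116, -1.3522], [0.0000, 3.8322, -3.5638], [0.0000, 0.0000, 0.6862]]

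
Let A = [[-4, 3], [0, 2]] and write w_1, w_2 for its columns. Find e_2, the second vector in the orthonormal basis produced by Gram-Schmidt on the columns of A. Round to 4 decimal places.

w_1 = (-4, 0); ‖w_1‖ = 4.0000, so e_1 = (-1.0000, 0.0000).
e_1·w_2 = (-1.0000)·3 + 0.0000·2 = -3.0000.
u_2 = w_2 + 3.0000·e_1 = (0.0000, 2.0000).
‖u_2‖ = 2.0000, so e_2 = (0.0000, 1.0000).

e_2 = (0.0000, 1.0000)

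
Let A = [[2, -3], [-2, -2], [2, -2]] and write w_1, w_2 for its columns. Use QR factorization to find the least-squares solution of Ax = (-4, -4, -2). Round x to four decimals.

e_1 = w_1/‖w_1‖ = (2, -2, 2)/3.4641 = (0.5774, -0.5774, 0.5774).
r_{12} = e_1·w_2 = -1.7321.
u_2 = w_2 + 1.7321·e_1 = (-2.0000, -3.0000, -1.0000).
‖u_2‖ = 3.7417, so e_2 = (-0.5345, -0.8018, -0.2673).
Qᵀb = (-1.1547, 5.8797).
Back-substitute: x_2 = 5.8797/3.7417 = 1.5714.
x_1 = (-1.1547 + 1.7321·1.5714)/3.4641 = 0.4524.

x = (0.4524, 1.5714)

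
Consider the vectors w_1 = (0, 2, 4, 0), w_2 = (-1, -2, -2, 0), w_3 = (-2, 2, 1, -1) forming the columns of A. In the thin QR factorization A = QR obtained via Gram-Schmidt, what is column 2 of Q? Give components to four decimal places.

w_1 = (0, 2, 4, 0); ‖w_1‖ = 4.4721, so q_1 = (0.0000, 0.4472, 0.8944, 0.0000).
q_1·w_2 = 0.0000·(-1) + 0.4472·(-2) + 0.8944·(-2) + 0.0000·0 = -2.6833.
u_2 = w_2 + 2.6833·q_1 = (-1.0000, -0.8000, 0.4000, 0.0000).
‖u_2‖ = 1.3416, so q_2 = (-0.7454, -0.5963, 0.2981, 0.0000).

q_2 = (-0.7454, -0.5963, 0.2981, 0.0000)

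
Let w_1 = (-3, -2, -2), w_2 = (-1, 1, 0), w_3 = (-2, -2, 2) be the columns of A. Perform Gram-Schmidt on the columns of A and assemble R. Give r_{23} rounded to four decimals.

r_{23} = -0.2533

w_1 = (-3, -2, -2); ‖w_1‖ = 4.1231, so q_1 = (-0.7276, -0.4851, -0.4851).
q_1·w_2 = (-0.7276)·(-1) + (-0.4851)·1 + (-0.4851)·0 = 0.2425.
u_2 = w_2 − 0.2425·q_1 = (-0.8235, 1.1176, 0.1176).
‖u_2‖ = 1.3933, so q_2 = (-0.5911, 0.8022, 0.0844).
r_{23} = q_2·w_3 = -0.2533.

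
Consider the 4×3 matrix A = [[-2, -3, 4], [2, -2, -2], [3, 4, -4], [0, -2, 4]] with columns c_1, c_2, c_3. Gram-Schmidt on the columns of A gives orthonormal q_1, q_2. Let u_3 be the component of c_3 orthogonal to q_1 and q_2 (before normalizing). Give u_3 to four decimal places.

c_1 = (-2, 2, 3, 0); ‖c_1‖ = 4.1231, so q_1 = (-0.4851, 0.4851, 0.7276, 0.0000).
q_1·c_2 = (-0.4851)·(-3) + 0.4851·(-2) + 0.7276·4 + 0.0000·(-2) = 3.3955.
u_2 = c_2 − 3.3955·q_1 = (-1.3529, -3.6471, 1.5294, -2.0000).
‖u_2‖ = 4.6336, so q_2 = (-0.2920, -0.7871, 0.3301, -0.4316).
q_1·c_3 = (-0.4851)·4 + 0.4851·(-2) + 0.7276·(-4) + 0.0000·4 = -5.8209; q_2·c_3 = (-0.2920)·4 + (-0.7871)·(-2) + 0.3301·(-4) + (-0.4316)·4 = -2.6405.
u_3 = c_3 + 5.8209·q_1 + 2.6405·q_2 = (0.4055, -1.2548, 1.1068, 2.8603).

u_3 = (0.4055, -1.2548, 1.1068, 2.8603)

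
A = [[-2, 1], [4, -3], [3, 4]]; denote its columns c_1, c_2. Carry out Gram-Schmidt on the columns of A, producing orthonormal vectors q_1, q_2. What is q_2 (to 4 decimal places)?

c_1 = (-2, 4, 3); ‖c_1‖ = 5.3852, so q_1 = (-0.3714, 0.7428, 0.5571).
q_1·c_2 = (-0.3714)·1 + 0.7428·(-3) + 0.5571·4 = -0.3714.
u_2 = c_2 + 0.3714·q_1 = (0.8621, -2.7241, 4.2069).
‖u_2‖ = 5.0855, so q_2 = (0.1695, -0.5357, 0.8272).

q_2 = (0.1695, -0.5357, 0.8272)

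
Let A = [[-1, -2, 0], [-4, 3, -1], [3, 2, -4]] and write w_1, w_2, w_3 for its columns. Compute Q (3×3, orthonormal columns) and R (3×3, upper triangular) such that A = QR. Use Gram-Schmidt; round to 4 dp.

q_1 = w_1/‖w_1‖ = (-1, -4, 3)/5.0990 = (-0.1961, -0.7845, 0.5883).
r_{12} = q_1·w_2 = -0.7845.
u_2 = w_2 + 0.7845·q_1 = (-2.1538, 2.3846, 2.4615).
‖u_2‖ = 4.0478, so q_2 = (-0.5321, 0.5891, 0.6081).
r_{13} = q_1·w_3 = -1.5689; r_{23} = q_2·w_3 = -3.0216.
u_3 = w_3 + 1.5689·q_1 + 3.0216·q_2 = (-1.9155, -0.4507, -1.2394).
‖u_3‖ = 2.3256, so q_3 = (-0.8237, -0.1938, -0.5330).

Q = [[-0.1961, -0.5321, -0.8237], [-0.7845, 0.5891, -0.1938], [0.5883, 0.6081, -0.5330]], R = [[5.0990, -0.7845, -1.5689], [0.0000, 4.0478, -3.0216], [0.0000, 0.0000, 2.3256]]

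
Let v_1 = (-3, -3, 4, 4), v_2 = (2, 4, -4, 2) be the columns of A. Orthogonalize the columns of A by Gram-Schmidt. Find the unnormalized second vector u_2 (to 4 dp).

u_2 = (0.4400, 2.4400, -1.9200, 4.0800)

v_1 = (-3, -3, 4, 4); ‖v_1‖ = 7.0711, so e_1 = (-0.4243, -0.4243, 0.5657, 0.5657).
e_1·v_2 = (-0.4243)·2 + (-0.4243)·4 + 0.5657·(-4) + 0.5657·2 = -3.6770.
u_2 = v_2 + 3.6770·e_1 = (0.4400, 2.4400, -1.9200, 4.0800).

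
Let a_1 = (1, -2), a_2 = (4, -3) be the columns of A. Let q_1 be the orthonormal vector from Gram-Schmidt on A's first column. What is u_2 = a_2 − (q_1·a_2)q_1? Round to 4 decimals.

u_2 = (2.0000, 1.0000)

q_1 = a_1/‖a_1‖ = (1, -2)/2.2361 = (0.4472, -0.8944).
r_{12} = q_1·a_2 = 4.4721.
u_2 = a_2 − 4.4721·q_1 = (2.0000, 1.0000).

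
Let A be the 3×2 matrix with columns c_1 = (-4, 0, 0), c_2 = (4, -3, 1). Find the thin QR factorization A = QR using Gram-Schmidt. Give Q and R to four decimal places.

c_1 = (-4, 0, 0); ‖c_1‖ = 4.0000, so e_1 = (-1.0000, 0.0000, 0.0000).
e_1·c_2 = (-1.0000)·4 + 0.0000·(-3) + 0.0000·1 = -4.0000.
u_2 = c_2 + 4.0000·e_1 = (0.0000, -3.0000, 1.0000).
‖u_2‖ = 3.1623, so e_2 = (0.0000, -0.9487, 0.3162).

Q = [[-1.0000, 0.0000], [0.0000, -0.9487], [0.0000, 0.3162]], R = [[4.0000, -4.0000], [0.0000, 3.1623]]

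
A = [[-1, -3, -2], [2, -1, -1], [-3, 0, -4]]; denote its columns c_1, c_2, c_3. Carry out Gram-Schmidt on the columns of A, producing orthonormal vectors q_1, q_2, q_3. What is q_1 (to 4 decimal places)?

q_1 = (-0.2673, 0.5345, -0.8018)

c_1 = (-1, 2, -3); ‖c_1‖ = 3.7417, so q_1 = (-0.2673, 0.5345, -0.8018).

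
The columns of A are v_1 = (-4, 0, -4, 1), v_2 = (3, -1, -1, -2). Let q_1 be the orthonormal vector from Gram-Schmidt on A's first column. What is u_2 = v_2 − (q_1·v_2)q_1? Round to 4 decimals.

v_1 = (-4, 0, -4, 1); ‖v_1‖ = 5.7446, so q_1 = (-0.6963, 0.0000, -0.6963, 0.1741).
q_1·v_2 = (-0.6963)·3 + 0.0000·(-1) + (-0.6963)·(-1) + 0.1741·(-2) = -1.7408.
u_2 = v_2 + 1.7408·q_1 = (1.7879, -1.0000, -2.2121, -1.6970).

u_2 = (1.7879, -1.0000, -2.2121, -1.6970)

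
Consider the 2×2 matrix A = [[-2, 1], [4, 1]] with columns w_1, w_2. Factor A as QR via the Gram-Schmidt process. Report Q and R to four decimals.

Q = [[-0.4472, 0.8944], [0.8944, 0.4472]], R = [[4.4721, 0.4472], [0.0000, 1.3416]]

w_1 = (-2, 4); ‖w_1‖ = 4.4721, so q_1 = (-0.4472, 0.8944).
q_1·w_2 = (-0.4472)·1 + 0.8944·1 = 0.4472.
u_2 = w_2 − 0.4472·q_1 = (1.2000, 0.6000).
‖u_2‖ = 1.3416, so q_2 = (0.8944, 0.4472).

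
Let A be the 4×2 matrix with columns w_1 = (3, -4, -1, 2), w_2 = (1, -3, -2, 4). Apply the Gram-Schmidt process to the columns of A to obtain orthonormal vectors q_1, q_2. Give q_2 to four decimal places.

q_2 = (-0.4954, 0.1101, -0.3853, 0.7707)

q_1 = w_1/‖w_1‖ = (3, -4, -1, 2)/5.4772 = (0.5477, -0.7303, -0.1826, 0.3651).
r_{12} = q_1·w_2 = 4.5644.
u_2 = w_2 − 4.5644·q_1 = (-1.5000, 0.3333, -1.1667, 2.3333).
‖u_2‖ = 3.0277, so q_2 = (-0.4954, 0.1101, -0.3853, 0.7707).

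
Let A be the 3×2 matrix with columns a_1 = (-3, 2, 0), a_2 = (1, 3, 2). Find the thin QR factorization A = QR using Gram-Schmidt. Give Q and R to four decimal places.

e_1 = a_1/‖a_1‖ = (-3, 2, 0)/3.6056 = (-0.8321, 0.5547, 0.0000).
r_{12} = e_1·a_2 = 0.8321.
u_2 = a_2 − 0.8321·e_1 = (1.6923, 2.5385, 2.0000).
‖u_2‖ = 3.6480, so e_2 = (0.4639, 0.6959, 0.5482).

Q = [[-0.8321, 0.4639], [0.5547, 0.6959], [0.0000, 0.5482]], R = [[3.6056, 0.8321], [0.0000, 3.6480]]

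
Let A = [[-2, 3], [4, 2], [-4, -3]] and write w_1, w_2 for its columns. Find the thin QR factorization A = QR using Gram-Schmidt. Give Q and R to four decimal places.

w_1 = (-2, 4, -4); ‖w_1‖ = 6.0000, so q_1 = (-0.3333, 0.6667, -0.6667).
q_1·w_2 = (-0.3333)·3 + 0.6667·2 + (-0.6667)·(-3) = 2.3333.
u_2 = w_2 − 2.3333·q_1 = (3.7778, 0.4444, -1.4444).
‖u_2‖ = 4.0689, so q_2 = (0.9285, 0.1092, -0.3550).

Q = [[-0.3333, 0.9285], [0.6667, 0.1092], [-0.6667, -0.3550]], R = [[6.0000, 2.3333], [0.0000, 4.0689]]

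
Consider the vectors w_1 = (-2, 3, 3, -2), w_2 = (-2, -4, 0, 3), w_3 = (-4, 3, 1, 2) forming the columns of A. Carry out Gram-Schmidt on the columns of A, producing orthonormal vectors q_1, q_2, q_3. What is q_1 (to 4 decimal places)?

q_1 = (-0.3922, 0.5883, 0.5883, -0.3922)

w_1 = (-2, 3, 3, -2); ‖w_1‖ = 5.0990, so q_1 = (-0.3922, 0.5883, 0.5883, -0.3922).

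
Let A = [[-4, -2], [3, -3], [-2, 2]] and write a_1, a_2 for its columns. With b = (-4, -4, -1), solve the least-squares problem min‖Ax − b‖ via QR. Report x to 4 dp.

a_1 = (-4, 3, -2); ‖a_1‖ = 5.3852, so q_1 = (-0.7428, 0.5571, -0.3714).
q_1·a_2 = (-0.7428)·(-2) + 0.5571·(-3) + (-0.3714)·2 = -0.9285.
u_2 = a_2 + 0.9285·q_1 = (-2.6897, -2.4828, 1.6552).
‖u_2‖ = 4.0172, so q_2 = (-0.6695, -0.6180, 0.4120).
Qᵀb = (1.1142, 4.7382).
Back-substitute: x_2 = 4.7382/4.0172 = 1.1795.
x_1 = (1.1142 + 0.9285·1.1795)/5.3852 = 0.4103.

x = (0.4103, 1.1795)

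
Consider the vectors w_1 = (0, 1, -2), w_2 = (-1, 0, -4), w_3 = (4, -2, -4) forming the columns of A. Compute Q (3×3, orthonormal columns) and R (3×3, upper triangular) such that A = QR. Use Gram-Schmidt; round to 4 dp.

Q = [[0.0000, -0.4880, 0.8729], [0.4472, -0.7807, -0.4364], [-0.8944, -0.3904, -0.2182]], R = [[2.2361, 3.5777, 2.6833], [0.0000, 2.0494, 1.1711], [0.0000, 0.0000, 5.2372]]

w_1 = (0, 1, -2); ‖w_1‖ = 2.2361, so e_1 = (0.0000, 0.4472, -0.8944).
e_1·w_2 = 0.0000·(-1) + 0.4472·0 + (-0.8944)·(-4) = 3.5777.
u_2 = w_2 − 3.5777·e_1 = (-1.0000, -1.6000, -0.8000).
‖u_2‖ = 2.0494, so e_2 = (-0.4880, -0.7807, -0.3904).
e_1·w_3 = 0.0000·4 + 0.4472·(-2) + (-0.8944)·(-4) = 2.6833; e_2·w_3 = (-0.4880)·4 + (-0.7807)·(-2) + (-0.3904)·(-4) = 1.1711.
u_3 = w_3 − 2.6833·e_1 − 1.1711·e_2 = (4.5714, -2.2857, -1.1429).
‖u_3‖ = 5.2372, so e_3 = (0.8729, -0.4364, -0.2182).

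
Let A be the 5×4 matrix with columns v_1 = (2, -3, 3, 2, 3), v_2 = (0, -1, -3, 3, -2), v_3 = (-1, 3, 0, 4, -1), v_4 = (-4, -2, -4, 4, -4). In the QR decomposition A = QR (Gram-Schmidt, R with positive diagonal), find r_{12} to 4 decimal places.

q_1 = v_1/‖v_1‖ = (2, -3, 3, 2, 3)/5.9161 = (0.3381, -0.5071, 0.5071, 0.3381, 0.5071).
r_{12} = q_1·v_2 = -1.0142.

r_{12} = -1.0142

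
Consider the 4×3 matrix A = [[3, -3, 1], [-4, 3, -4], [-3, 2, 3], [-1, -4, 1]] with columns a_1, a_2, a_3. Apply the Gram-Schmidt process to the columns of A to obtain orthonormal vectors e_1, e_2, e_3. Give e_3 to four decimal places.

e_3 = (-0.0190, -0.6023, 0.7971, -0.0390)

e_1 = a_1/‖a_1‖ = (3, -4, -3, -1)/5.9161 = (0.5071, -0.6761, -0.5071, -0.1690).
r_{12} = e_1·a_2 = -3.8877.
u_2 = a_2 + 3.8877·e_1 = (-1.0286, 0.3714, 0.0286, -4.6571).
‖u_2‖ = 4.7839, so e_2 = (-0.2150, 0.0776, 0.0060, -0.9735).
r_{13} = e_1·a_3 = 1.5213; r_{23} = e_2·a_3 = -1.4812.
u_3 = a_3 − 1.5213·e_1 + 1.4812·e_2 = (-0.0899, -2.8564, 3.7803, -0.1848).
‖u_3‖ = 4.7426, so e_3 = (-0.0190, -0.6023, 0.7971, -0.0390).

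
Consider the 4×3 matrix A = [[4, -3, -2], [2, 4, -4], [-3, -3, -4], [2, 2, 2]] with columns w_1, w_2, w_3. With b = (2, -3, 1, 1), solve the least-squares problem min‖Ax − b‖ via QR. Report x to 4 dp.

e_1 = w_1/‖w_1‖ = (4, 2, -3, 2)/5.7446 = (0.6963, 0.3482, -0.5222, 0.3482).
r_{12} = e_1·w_2 = 1.5667.
u_2 = w_2 − 1.5667·e_1 = (-4.0909, 3.4545, -2.1818, 1.4545).
‖u_2‖ = 5.9620, so e_2 = (-0.6862, 0.5794, -0.3660, 0.2440).
r_{13} = e_1·w_3 = 0.0000; r_{23} = e_2·w_3 = 1.0064.
u_3 = w_3 + 0.0000·e_1 − 1.0064·e_2 = (-1.3095, -4.5831, -3.6317, 1.7545).
‖u_3‖ = 6.2440, so e_3 = (-0.2097, -0.7340, -0.5816, 0.2810).
Qᵀb = (0.1741, -3.2326, 1.4819).
Back-substitute: x_3 = 1.4819/6.2440 = 0.2373.
x_2 = (-3.2326 − 1.0064·0.2373)/5.9620 = -0.5823.
x_1 = (0.1741 − 1.5667·(-0.5823) + 0.0000·0.2373)/5.7446 = 0.1891.

x = (0.1891, -0.5823, 0.2373)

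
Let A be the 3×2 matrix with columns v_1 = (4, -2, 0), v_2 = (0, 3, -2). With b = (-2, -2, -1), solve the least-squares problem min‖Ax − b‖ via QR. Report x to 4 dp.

x = (-0.3393, -0.4643)

v_1 = (4, -2, 0); ‖v_1‖ = 4.4721, so q_1 = (0.8944, -0.4472, 0.0000).
q_1·v_2 = 0.8944·0 + (-0.4472)·3 + 0.0000·(-2) = -1.3416.
u_2 = v_2 + 1.3416·q_1 = (1.2000, 2.4000, -2.0000).
‖u_2‖ = 3.3466, so q_2 = (0.3586, 0.7171, -0.5976).
Qᵀb = (-0.8944, -1.5538).
Back-substitute: x_2 = -1.5538/3.3466 = -0.4643.
x_1 = (-0.8944 + 1.3416·(-0.4643))/4.4721 = -0.3393.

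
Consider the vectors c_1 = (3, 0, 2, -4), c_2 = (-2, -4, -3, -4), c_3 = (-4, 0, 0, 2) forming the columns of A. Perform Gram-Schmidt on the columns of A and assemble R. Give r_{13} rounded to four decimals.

r_{13} = -3.7139

c_1 = (3, 0, 2, -4); ‖c_1‖ = 5.3852, so q_1 = (0.5571, 0.0000, 0.3714, -0.7428).
r_{13} = q_1·c_3 = -3.7139.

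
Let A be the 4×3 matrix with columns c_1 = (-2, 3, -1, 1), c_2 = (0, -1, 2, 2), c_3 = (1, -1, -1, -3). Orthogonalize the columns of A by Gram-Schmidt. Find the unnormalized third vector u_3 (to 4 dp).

c_1 = (-2, 3, -1, 1); ‖c_1‖ = 3.8730, so q_1 = (-0.5164, 0.7746, -0.2582, 0.2582).
q_1·c_2 = (-0.5164)·0 + 0.7746·(-1) + (-0.2582)·2 + 0.2582·2 = -0.7746.
u_2 = c_2 + 0.7746·q_1 = (-0.4000, -0.4000, 1.8000, 2.2000).
‖u_2‖ = 2.8983, so q_2 = (-0.1380, -0.1380, 0.6211, 0.7591).
q_1·c_3 = (-0.5164)·1 + 0.7746·(-1) + (-0.2582)·(-1) + 0.2582·(-3) = -1.8074; q_2·c_3 = (-0.1380)·1 + (-0.1380)·(-1) + 0.6211·(-1) + 0.7591·(-3) = -2.8983.
u_3 = c_3 + 1.8074·q_1 + 2.8983·q_2 = (-0.3333, 0.0000, 0.3333, -0.3333).

u_3 = (-0.3333, 0.0000, 0.3333, -0.3333)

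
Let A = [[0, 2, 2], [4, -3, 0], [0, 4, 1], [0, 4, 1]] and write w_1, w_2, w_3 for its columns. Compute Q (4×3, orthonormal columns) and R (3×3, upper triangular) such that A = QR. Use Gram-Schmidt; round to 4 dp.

Q = [[0.0000, 0.3333, 0.9428], [1.0000, 0.0000, 0.0000], [0.0000, 0.6667, -0.2357], [0.0000, 0.6667, -0.2357]], R = [[4.0000, -3.0000, 0.0000], [0.0000, 6.0000, 2.0000], [0.0000, 0.0000, 1.4142]]

w_1 = (0, 4, 0, 0); ‖w_1‖ = 4.0000, so e_1 = (0.0000, 1.0000, 0.0000, 0.0000).
e_1·w_2 = 0.0000·2 + 1.0000·(-3) + 0.0000·4 + 0.0000·4 = -3.0000.
u_2 = w_2 + 3.0000·e_1 = (2.0000, 0.0000, 4.0000, 4.0000).
‖u_2‖ = 6.0000, so e_2 = (0.3333, 0.0000, 0.6667, 0.6667).
e_1·w_3 = 0.0000·2 + 1.0000·0 + 0.0000·1 + 0.0000·1 = 0.0000; e_2·w_3 = 0.3333·2 + 0.0000·0 + 0.6667·1 + 0.6667·1 = 2.0000.
u_3 = w_3 + 0.0000·e_1 − 2.0000·e_2 = (1.3333, 0.0000, -0.3333, -0.3333).
‖u_3‖ = 1.4142, so e_3 = (0.9428, 0.0000, -0.2357, -0.2357).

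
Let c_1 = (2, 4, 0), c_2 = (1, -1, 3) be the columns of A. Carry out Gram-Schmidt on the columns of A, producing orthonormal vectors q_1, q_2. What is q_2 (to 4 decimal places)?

c_1 = (2, 4, 0); ‖c_1‖ = 4.4721, so q_1 = (0.4472, 0.8944, 0.0000).
q_1·c_2 = 0.4472·1 + 0.8944·(-1) + 0.0000·3 = -0.4472.
u_2 = c_2 + 0.4472·q_1 = (1.2000, -0.6000, 3.0000).
‖u_2‖ = 3.2863, so q_2 = (0.3651, -0.1826, 0.9129).

q_2 = (0.3651, -0.1826, 0.9129)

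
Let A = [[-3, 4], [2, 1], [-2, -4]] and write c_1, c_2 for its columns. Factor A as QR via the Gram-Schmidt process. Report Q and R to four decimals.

e_1 = c_1/‖c_1‖ = (-3, 2, -2)/4.1231 = (-0.7276, 0.4851, -0.4851).
r_{12} = e_1·c_2 = -0.4851.
u_2 = c_2 + 0.4851·e_1 = (3.6471, 1.2353, -4.2353).
‖u_2‖ = 5.7240, so e_2 = (0.6371, 0.2158, -0.7399).

Q = [[-0.7276, 0.6371], [0.4851, 0.2158], [-0.4851, -0.7399]], R = [[4.1231, -0.4851], [0.0000, 5.7240]]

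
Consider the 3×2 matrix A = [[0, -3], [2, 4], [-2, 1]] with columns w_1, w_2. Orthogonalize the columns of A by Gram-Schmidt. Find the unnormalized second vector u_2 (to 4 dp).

w_1 = (0, 2, -2); ‖w_1‖ = 2.8284, so q_1 = (0.0000, 0.7071, -0.7071).
q_1·w_2 = 0.0000·(-3) + 0.7071·4 + (-0.7071)·1 = 2.1213.
u_2 = w_2 − 2.1213·q_1 = (-3.0000, 2.5000, 2.5000).

u_2 = (-3.0000, 2.5000, 2.5000)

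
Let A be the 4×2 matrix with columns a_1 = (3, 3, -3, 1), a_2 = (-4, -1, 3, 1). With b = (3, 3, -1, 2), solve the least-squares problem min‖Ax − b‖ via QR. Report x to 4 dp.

a_1 = (3, 3, -3, 1); ‖a_1‖ = 5.2915, so e_1 = (0.5669, 0.5669, -0.5669, 0.1890).
e_1·a_2 = 0.5669·(-4) + 0.5669·(-1) + (-0.5669)·3 + 0.1890·1 = -4.3466.
u_2 = a_2 + 4.3466·e_1 = (-1.5357, 1.4643, 0.5357, 1.8214).
‖u_2‖ = 2.8473, so e_2 = (-0.5394, 0.5143, 0.1881, 0.6397).
Qᵀb = (4.3466, 1.0160).
Back-substitute: x_2 = 1.0160/2.8473 = 0.3568.
x_1 = (4.3466 + 4.3466·0.3568)/5.2915 = 1.1145.

x = (1.1145, 0.3568)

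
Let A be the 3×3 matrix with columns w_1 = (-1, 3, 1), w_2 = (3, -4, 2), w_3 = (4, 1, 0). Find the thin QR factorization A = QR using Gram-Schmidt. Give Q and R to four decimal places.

Q = [[-0.3015, 0.4924, 0.8165], [0.9045, -0.1231, 0.4082], [0.3015, 0.8616, -0.4082]], R = [[3.3166, -3.9196, -0.3015], [0.0000, 3.6927, 1.8464], [0.0000, 0.0000, 3.6742]]

w_1 = (-1, 3, 1); ‖w_1‖ = 3.3166, so q_1 = (-0.3015, 0.9045, 0.3015).
q_1·w_2 = (-0.3015)·3 + 0.9045·(-4) + 0.3015·2 = -3.9196.
u_2 = w_2 + 3.9196·q_1 = (1.8182, -0.4545, 3.1818).
‖u_2‖ = 3.6927, so q_2 = (0.4924, -0.1231, 0.8616).
q_1·w_3 = (-0.3015)·4 + 0.9045·1 + 0.3015·0 = -0.3015; q_2·w_3 = 0.4924·4 + (-0.1231)·1 + 0.8616·0 = 1.8464.
u_3 = w_3 + 0.3015·q_1 − 1.8464·q_2 = (3.0000, 1.5000, -1.5000).
‖u_3‖ = 3.6742, so q_3 = (0.8165, 0.4082, -0.4082).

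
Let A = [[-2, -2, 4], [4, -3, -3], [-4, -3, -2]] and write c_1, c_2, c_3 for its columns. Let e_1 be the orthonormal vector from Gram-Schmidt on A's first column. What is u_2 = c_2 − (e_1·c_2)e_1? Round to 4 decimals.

e_1 = c_1/‖c_1‖ = (-2, 4, -4)/6.0000 = (-0.3333, 0.6667, -0.6667).
r_{12} = e_1·c_2 = 0.6667.
u_2 = c_2 − 0.6667·e_1 = (-1.7778, -3.4444, -2.5556).

u_2 = (-1.7778, -3.4444, -2.5556)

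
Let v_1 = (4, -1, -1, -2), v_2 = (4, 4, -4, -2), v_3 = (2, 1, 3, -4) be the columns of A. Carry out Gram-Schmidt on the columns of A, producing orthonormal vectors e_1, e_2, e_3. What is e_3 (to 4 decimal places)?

v_1 = (4, -1, -1, -2); ‖v_1‖ = 4.6904, so e_1 = (0.8528, -0.2132, -0.2132, -0.4264).
e_1·v_2 = 0.8528·4 + (-0.2132)·4 + (-0.2132)·(-4) + (-0.4264)·(-2) = 4.2640.
u_2 = v_2 − 4.2640·e_1 = (0.3636, 4.9091, -3.0909, -0.1818).
‖u_2‖ = 5.8153, so e_2 = (0.0625, 0.8442, -0.5315, -0.0313).
e_1·v_3 = 0.8528·2 + (-0.2132)·1 + (-0.2132)·3 + (-0.4264)·(-4) = 2.5584; e_2·v_3 = 0.0625·2 + 0.8442·1 + (-0.5315)·3 + (-0.0313)·(-4) = -0.5002.
u_3 = v_3 − 2.5584·e_1 + 0.5002·e_2 = (-0.1505, 1.9677, 3.2796, -2.9247).
‖u_3‖ = 4.8171, so e_3 = (-0.0313, 0.4085, 0.6808, -0.6072).

e_3 = (-0.0313, 0.4085, 0.6808, -0.6072)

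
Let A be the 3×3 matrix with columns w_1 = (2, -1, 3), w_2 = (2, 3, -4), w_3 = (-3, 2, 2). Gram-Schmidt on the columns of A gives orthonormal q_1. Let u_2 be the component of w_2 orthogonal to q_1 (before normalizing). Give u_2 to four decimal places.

u_2 = (3.5714, 2.2143, -1.6429)

q_1 = w_1/‖w_1‖ = (2, -1, 3)/3.7417 = (0.5345, -0.2673, 0.8018).
r_{12} = q_1·w_2 = -2.9399.
u_2 = w_2 + 2.9399·q_1 = (3.5714, 2.2143, -1.6429).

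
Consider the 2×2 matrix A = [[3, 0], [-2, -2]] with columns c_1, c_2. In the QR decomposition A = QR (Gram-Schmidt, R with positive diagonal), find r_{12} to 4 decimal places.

c_1 = (3, -2); ‖c_1‖ = 3.6056, so q_1 = (0.8321, -0.5547).
r_{12} = q_1·c_2 = 1.1094.

r_{12} = 1.1094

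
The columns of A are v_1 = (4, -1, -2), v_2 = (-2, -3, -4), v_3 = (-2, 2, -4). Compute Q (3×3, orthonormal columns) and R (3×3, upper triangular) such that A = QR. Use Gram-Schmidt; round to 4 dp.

Q = [[0.8729, -0.4811, -0.0816], [-0.2182, -0.5345, 0.8165], [-0.4364, -0.6949, -0.5715]], R = [[4.5826, 0.6547, -0.4364], [0.0000, 5.3452, 2.6726], [0.0000, 0.0000, 4.0825]]

v_1 = (4, -1, -2); ‖v_1‖ = 4.5826, so e_1 = (0.8729, -0.2182, -0.4364).
e_1·v_2 = 0.8729·(-2) + (-0.2182)·(-3) + (-0.4364)·(-4) = 0.6547.
u_2 = v_2 − 0.6547·e_1 = (-2.5714, -2.8571, -3.7143).
‖u_2‖ = 5.3452, so e_2 = (-0.4811, -0.5345, -0.6949).
e_1·v_3 = 0.8729·(-2) + (-0.2182)·2 + (-0.4364)·(-4) = -0.4364; e_2·v_3 = (-0.4811)·(-2) + (-0.5345)·2 + (-0.6949)·(-4) = 2.6726.
u_3 = v_3 + 0.4364·e_1 − 2.6726·e_2 = (-0.3333, 3.3333, -2.3333).
‖u_3‖ = 4.0825, so e_3 = (-0.0816, 0.8165, -0.5715).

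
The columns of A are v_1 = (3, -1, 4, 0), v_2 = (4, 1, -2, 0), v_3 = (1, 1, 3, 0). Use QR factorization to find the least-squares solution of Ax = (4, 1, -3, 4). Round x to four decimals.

v_1 = (3, -1, 4, 0); ‖v_1‖ = 5.0990, so q_1 = (0.5883, -0.1961, 0.7845, 0.0000).
q_1·v_2 = 0.5883·4 + (-0.1961)·1 + 0.7845·(-2) + 0.0000·0 = 0.5883.
u_2 = v_2 − 0.5883·q_1 = (3.6538, 1.1154, -2.4615, 0.0000).
‖u_2‖ = 4.5447, so q_2 = (0.8040, 0.2454, -0.5416, 0.0000).
q_1·v_3 = 0.5883·1 + (-0.1961)·1 + 0.7845·3 + 0.0000·0 = 2.7456; q_2·v_3 = 0.8040·1 + 0.2454·1 + (-0.5416)·3 + 0.0000·0 = -0.5755.
u_3 = v_3 − 2.7456·q_1 + 0.5755·q_2 = (-0.1527, 1.6797, 0.5345, 0.0000).
‖u_3‖ = 1.7693, so q_3 = (-0.0863, 0.9494, 0.3021, 0.0000).
Qᵀb = (-0.1961, 5.0863, -0.3021).
Back-substitute: x_3 = -0.3021/1.7693 = -0.1707.
x_2 = (5.0863 + 0.5755·(-0.1707))/4.5447 = 1.0976.
x_1 = (-0.1961 − 0.5883·1.0976 − 2.7456·(-0.1707))/5.0990 = -0.0732.

x = (-0.0732, 1.0976, -0.1707)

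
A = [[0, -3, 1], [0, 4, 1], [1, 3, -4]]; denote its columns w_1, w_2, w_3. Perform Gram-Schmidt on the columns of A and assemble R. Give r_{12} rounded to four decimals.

r_{12} = 3.0000

w_1 = (0, 0, 1); ‖w_1‖ = 1.0000, so e_1 = (0.0000, 0.0000, 1.0000).
r_{12} = e_1·w_2 = 3.0000.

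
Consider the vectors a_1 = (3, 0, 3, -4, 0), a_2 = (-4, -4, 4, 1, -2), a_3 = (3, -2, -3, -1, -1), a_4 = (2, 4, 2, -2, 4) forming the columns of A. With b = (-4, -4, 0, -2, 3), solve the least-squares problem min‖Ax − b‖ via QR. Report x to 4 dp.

a_1 = (3, 0, 3, -4, 0); ‖a_1‖ = 5.8310, so e_1 = (0.5145, 0.0000, 0.5145, -0.6860, 0.0000).
e_1·a_2 = 0.5145·(-4) + 0.0000·(-4) + 0.5145·4 + (-0.6860)·1 + 0.0000·(-2) = -0.6860.
u_2 = a_2 + 0.6860·e_1 = (-3.6471, -4.0000, 4.3529, 0.5294, -2.0000).
‖u_2‖ = 7.2477, so e_2 = (-0.5032, -0.5519, 0.6006, 0.0730, -0.2759).
e_1·a_3 = 0.5145·3 + 0.0000·(-2) + 0.5145·(-3) + (-0.6860)·(-1) + 0.0000·(-1) = 0.6860; e_2·a_3 = (-0.5032)·3 + (-0.5519)·(-2) + 0.6006·(-3) + 0.0730·(-1) + (-0.2759)·(-1) = -2.0047.
u_3 = a_3 − 0.6860·e_1 + 2.0047·e_2 = (1.6383, -3.1064, -2.1489, -0.3830, -1.5532).
‖u_3‖ = 4.4171, so e_3 = (0.3709, -0.7033, -0.4865, -0.0867, -0.3516).
e_1·a_4 = 0.5145·2 + 0.0000·4 + 0.5145·2 + (-0.6860)·(-2) + 0.0000·4 = 3.4300; e_2·a_4 = (-0.5032)·2 + (-0.5519)·4 + 0.6006·2 + 0.0730·(-2) + (-0.2759)·4 = -3.2627; e_3·a_4 = 0.3709·2 + (-0.7033)·4 + (-0.4865)·2 + (-0.0867)·(-2) + (-0.3516)·4 = -4.2774.
u_4 = a_4 − 3.4300·e_1 + 3.2627·e_2 + 4.2774·e_3 = (0.1800, -0.8088, 0.1139, 0.2204, 1.5956).
‖u_4‖ = 1.8149, so e_4 = (0.0992, -0.4456, 0.0627, 0.1214, 0.8791).
Qᵀb = (-0.6860, 3.2465, 0.4480, 3.7804).
Back-substitute: x_4 = 3.7804/1.8149 = 2.0829.
x_3 = (0.4480 + 4.2774·2.0829)/4.4171 = 2.1185.
x_2 = (3.2465 + 2.0047·2.1185 + 3.2627·2.0829)/7.2477 = 1.9716.
x_1 = (-0.6860 + 0.6860·1.9716 − 0.6860·2.1185 − 3.4300·2.0829)/5.8310 = -1.3602.

x = (-1.3602, 1.9716, 2.1185, 2.0829)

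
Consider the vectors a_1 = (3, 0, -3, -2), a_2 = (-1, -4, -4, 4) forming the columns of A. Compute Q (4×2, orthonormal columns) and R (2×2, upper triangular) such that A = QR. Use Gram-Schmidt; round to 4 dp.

a_1 = (3, 0, -3, -2); ‖a_1‖ = 4.6904, so q_1 = (0.6396, 0.0000, -0.6396, -0.4264).
q_1·a_2 = 0.6396·(-1) + 0.0000·(-4) + (-0.6396)·(-4) + (-0.4264)·4 = 0.2132.
u_2 = a_2 − 0.2132·q_1 = (-1.1364, -4.0000, -3.8636, 4.0909).
‖u_2‖ = 6.9968, so q_2 = (-0.1624, -0.5717, -0.5522, 0.5847).

Q = [[0.6396, -0.1624], [0.0000, -0.5717], [-0.6396, -0.5522], [-0.4264, 0.5847]], R = [[4.6904, 0.2132], [0.0000, 6.9968]]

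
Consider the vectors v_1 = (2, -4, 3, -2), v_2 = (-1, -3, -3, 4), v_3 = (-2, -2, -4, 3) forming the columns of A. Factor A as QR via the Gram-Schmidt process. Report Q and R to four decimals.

v_1 = (2, -4, 3, -2); ‖v_1‖ = 5.7446, so q_1 = (0.3482, -0.6963, 0.5222, -0.3482).
q_1·v_2 = 0.3482·(-1) + (-0.6963)·(-3) + 0.5222·(-3) + (-0.3482)·4 = -1.2185.
u_2 = v_2 + 1.2185·q_1 = (-0.5758, -3.8485, -2.3636, 3.5758).
‖u_2‖ = 5.7892, so q_2 = (-0.0995, -0.6648, -0.4083, 0.6177).
q_1·v_3 = 0.3482·(-2) + (-0.6963)·(-2) + 0.5222·(-4) + (-0.3482)·3 = -2.4371; q_2·v_3 = (-0.0995)·(-2) + (-0.6648)·(-2) + (-0.4083)·(-4) + 0.6177·3 = 5.0145.
u_3 = v_3 + 2.4371·q_1 − 5.0145·q_2 = (-0.6528, -0.3635, -0.6799, -0.9458).
‖u_3‖ = 1.3838, so q_3 = (-0.4717, -0.2627, -0.4913, -0.6834).

Q = [[0.3482, -0.0995, -0.4717], [-0.6963, -0.6648, -0.2627], [0.5222, -0.4083, -0.4913], [-0.3482, 0.6177, -0.6834]], R = [[5.7446, -1.2185, -2.4371], [0.0000, 5.7892, 5.0145], [0.0000, 0.0000, 1.3838]]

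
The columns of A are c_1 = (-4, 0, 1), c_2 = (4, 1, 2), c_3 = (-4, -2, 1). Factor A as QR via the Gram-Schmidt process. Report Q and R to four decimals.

Q = [[-0.9701, 0.2294, 0.0788], [0.0000, 0.3249, -0.9457], [0.2425, 0.9175, 0.3152]], R = [[4.1231, -3.3955, 4.1231], [0.0000, 3.0774, -0.6499], [0.0000, 0.0000, 1.8915]]

c_1 = (-4, 0, 1); ‖c_1‖ = 4.1231, so q_1 = (-0.9701, 0.0000, 0.2425).
q_1·c_2 = (-0.9701)·4 + 0.0000·1 + 0.2425·2 = -3.3955.
u_2 = c_2 + 3.3955·q_1 = (0.7059, 1.0000, 2.8235).
‖u_2‖ = 3.0774, so q_2 = (0.2294, 0.3249, 0.9175).
q_1·c_3 = (-0.9701)·(-4) + 0.0000·(-2) + 0.2425·1 = 4.1231; q_2·c_3 = 0.2294·(-4) + 0.3249·(-2) + 0.9175·1 = -0.6499.
u_3 = c_3 − 4.1231·q_1 + 0.6499·q_2 = (0.1491, -1.7888, 0.5963).
‖u_3‖ = 1.8915, so q_3 = (0.0788, -0.9457, 0.3152).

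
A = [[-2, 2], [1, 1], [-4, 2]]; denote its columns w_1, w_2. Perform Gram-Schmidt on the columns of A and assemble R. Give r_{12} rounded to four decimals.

w_1 = (-2, 1, -4); ‖w_1‖ = 4.5826, so q_1 = (-0.4364, 0.2182, -0.8729).
r_{12} = q_1·w_2 = -2.4004.

r_{12} = -2.4004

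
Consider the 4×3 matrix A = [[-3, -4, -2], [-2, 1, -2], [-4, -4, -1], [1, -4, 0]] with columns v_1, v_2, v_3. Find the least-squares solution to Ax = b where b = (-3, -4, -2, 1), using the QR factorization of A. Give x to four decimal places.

x = (0.2938, -0.2025, 1.5457)

v_1 = (-3, -2, -4, 1); ‖v_1‖ = 5.4772, so e_1 = (-0.5477, -0.3651, -0.7303, 0.1826).
e_1·v_2 = (-0.5477)·(-4) + (-0.3651)·1 + (-0.7303)·(-4) + 0.1826·(-4) = 4.0166.
u_2 = v_2 − 4.0166·e_1 = (-1.8000, 2.4667, -1.0667, -4.7333).
‖u_2‖ = 5.7329, so e_2 = (-0.3140, 0.4303, -0.1861, -0.8256).
e_1·v_3 = (-0.5477)·(-2) + (-0.3651)·(-2) + (-0.7303)·(-1) + 0.1826·0 = 2.5560; e_2·v_3 = (-0.3140)·(-2) + 0.4303·(-2) + (-0.1861)·(-1) + (-0.8256)·0 = -0.0465.
u_3 = v_3 − 2.5560·e_1 + 0.0465·e_2 = (-0.6146, -1.0467, 0.8580, -0.5051).
‖u_3‖ = 1.5699, so e_3 = (-0.3915, -0.6667, 0.5465, -0.3217).
Qᵀb = (4.7469, -1.2326, 2.4265).
Back-substitute: x_3 = 2.4265/1.5699 = 1.5457.
x_2 = (-1.2326 + 0.0465·1.5457)/5.7329 = -0.2025.
x_1 = (4.7469 − 4.0166·(-0.2025) − 2.5560·1.5457)/5.4772 = 0.2938.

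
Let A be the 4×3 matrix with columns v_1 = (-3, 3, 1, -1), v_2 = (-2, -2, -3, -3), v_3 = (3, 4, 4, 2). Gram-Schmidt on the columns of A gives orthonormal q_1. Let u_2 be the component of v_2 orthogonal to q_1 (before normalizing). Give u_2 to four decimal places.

u_2 = (-2.0000, -2.0000, -3.0000, -3.0000)

q_1 = v_1/‖v_1‖ = (-3, 3, 1, -1)/4.4721 = (-0.6708, 0.6708, 0.2236, -0.2236).
r_{12} = q_1·v_2 = 0.0000.
u_2 = v_2 + 0.0000·q_1 = (-2.0000, -2.0000, -3.0000, -3.0000).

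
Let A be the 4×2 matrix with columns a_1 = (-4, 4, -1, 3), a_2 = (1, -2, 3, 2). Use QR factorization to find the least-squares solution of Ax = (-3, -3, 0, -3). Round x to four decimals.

x = (-0.2800, -0.3067)

e_1 = a_1/‖a_1‖ = (-4, 4, -1, 3)/6.4807 = (-0.6172, 0.6172, -0.1543, 0.4629).
r_{12} = e_1·a_2 = -1.3887.
u_2 = a_2 + 1.3887·e_1 = (0.1429, -1.1429, 2.7857, 2.6429).
‖u_2‖ = 4.0089, so e_2 = (0.0356, -0.2851, 0.6949, 0.6592).
Qᵀb = (-1.3887, -1.2294).
Back-substitute: x_2 = -1.2294/4.0089 = -0.3067.
x_1 = (-1.3887 + 1.3887·(-0.3067))/6.4807 = -0.2800.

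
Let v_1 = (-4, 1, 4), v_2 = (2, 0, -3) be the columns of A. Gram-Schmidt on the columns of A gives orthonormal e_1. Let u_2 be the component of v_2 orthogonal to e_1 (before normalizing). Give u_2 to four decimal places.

u_2 = (-0.4242, 0.6061, -0.5758)

e_1 = v_1/‖v_1‖ = (-4, 1, 4)/5.7446 = (-0.6963, 0.1741, 0.6963).
r_{12} = e_1·v_2 = -3.4816.
u_2 = v_2 + 3.4816·e_1 = (-0.4242, 0.6061, -0.5758).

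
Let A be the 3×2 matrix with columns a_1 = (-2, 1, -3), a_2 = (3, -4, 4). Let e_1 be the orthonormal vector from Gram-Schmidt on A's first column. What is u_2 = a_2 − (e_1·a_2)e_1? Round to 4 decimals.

e_1 = a_1/‖a_1‖ = (-2, 1, -3)/3.7417 = (-0.5345, 0.2673, -0.8018).
r_{12} = e_1·a_2 = -5.8797.
u_2 = a_2 + 5.8797·e_1 = (-0.1429, -2.4286, -0.7143).

u_2 = (-0.1429, -2.4286, -0.7143)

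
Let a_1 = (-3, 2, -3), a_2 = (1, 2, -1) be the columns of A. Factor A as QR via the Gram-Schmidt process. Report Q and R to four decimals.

a_1 = (-3, 2, -3); ‖a_1‖ = 4.6904, so e_1 = (-0.6396, 0.4264, -0.6396).
e_1·a_2 = (-0.6396)·1 + 0.4264·2 + (-0.6396)·(-1) = 0.8528.
u_2 = a_2 − 0.8528·e_1 = (1.5455, 1.6364, -0.4545).
‖u_2‖ = 2.2962, so e_2 = (0.6730, 0.7126, -0.1980).

Q = [[-0.6396, 0.6730], [0.4264, 0.7126], [-0.6396, -0.1980]], R = [[4.6904, 0.8528], [0.0000, 2.2962]]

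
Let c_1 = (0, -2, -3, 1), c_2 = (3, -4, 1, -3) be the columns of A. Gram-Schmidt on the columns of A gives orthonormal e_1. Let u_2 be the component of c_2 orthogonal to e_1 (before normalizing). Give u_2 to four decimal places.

c_1 = (0, -2, -3, 1); ‖c_1‖ = 3.7417, so e_1 = (0.0000, -0.5345, -0.8018, 0.2673).
e_1·c_2 = 0.0000·3 + (-0.5345)·(-4) + (-0.8018)·1 + 0.2673·(-3) = 0.5345.
u_2 = c_2 − 0.5345·e_1 = (3.0000, -3.7143, 1.4286, -3.1429).

u_2 = (3.0000, -3.7143, 1.4286, -3.1429)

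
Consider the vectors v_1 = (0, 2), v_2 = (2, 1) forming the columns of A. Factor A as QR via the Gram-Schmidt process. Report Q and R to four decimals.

v_1 = (0, 2); ‖v_1‖ = 2.0000, so e_1 = (0.0000, 1.0000).
e_1·v_2 = 0.0000·2 + 1.0000·1 = 1.0000.
u_2 = v_2 − 1.0000·e_1 = (2.0000, 0.0000).
‖u_2‖ = 2.0000, so e_2 = (1.0000, 0.0000).

Q = [[0.0000, 1.0000], [1.0000, 0.0000]], R = [[2.0000, 1.0000], [0.0000, 2.0000]]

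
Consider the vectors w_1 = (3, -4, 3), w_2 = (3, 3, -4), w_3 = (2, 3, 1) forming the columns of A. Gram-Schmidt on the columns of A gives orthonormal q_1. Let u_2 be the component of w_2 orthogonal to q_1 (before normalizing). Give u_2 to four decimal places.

w_1 = (3, -4, 3); ‖w_1‖ = 5.8310, so q_1 = (0.5145, -0.6860, 0.5145).
q_1·w_2 = 0.5145·3 + (-0.6860)·3 + 0.5145·(-4) = -2.5725.
u_2 = w_2 + 2.5725·q_1 = (4.3235, 1.2353, -2.6765).

u_2 = (4.3235, 1.2353, -2.6765)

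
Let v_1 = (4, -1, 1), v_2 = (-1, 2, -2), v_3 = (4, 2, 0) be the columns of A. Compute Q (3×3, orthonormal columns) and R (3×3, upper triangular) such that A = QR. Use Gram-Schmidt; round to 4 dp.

v_1 = (4, -1, 1); ‖v_1‖ = 4.2426, so e_1 = (0.9428, -0.2357, 0.2357).
e_1·v_2 = 0.9428·(-1) + (-0.2357)·2 + 0.2357·(-2) = -1.8856.
u_2 = v_2 + 1.8856·e_1 = (0.7778, 1.5556, -1.5556).
‖u_2‖ = 2.3333, so e_2 = (0.3333, 0.6667, -0.6667).
e_1·v_3 = 0.9428·4 + (-0.2357)·2 + 0.2357·0 = 3.2998; e_2·v_3 = 0.3333·4 + 0.6667·2 + (-0.6667)·0 = 2.6667.
u_3 = v_3 − 3.2998·e_1 − 2.6667·e_2 = (0.0000, 1.0000, 1.0000).
‖u_3‖ = 1.4142, so e_3 = (0.0000, 0.7071, 0.7071).

Q = [[0.9428, 0.3333, 0.0000], [-0.2357, 0.6667, 0.7071], [0.2357, -0.6667, 0.7071]], R = [[4.2426, -1.8856, 3.2998], [0.0000, 2.3333, 2.6667], [0.0000, 0.0000, 1.4142]]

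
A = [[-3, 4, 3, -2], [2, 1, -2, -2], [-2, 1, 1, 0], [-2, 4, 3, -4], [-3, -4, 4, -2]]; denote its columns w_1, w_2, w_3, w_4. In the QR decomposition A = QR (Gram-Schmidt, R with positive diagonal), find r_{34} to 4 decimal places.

e_1 = w_1/‖w_1‖ = (-3, 2, -2, -2, -3)/5.4772 = (-0.5477, 0.3651, -0.3651, -0.3651, -0.5477).
r_{12} = e_1·w_2 = -1.4606.
u_2 = w_2 + 1.4606·e_1 = (3.2000, 1.5333, 0.4667, 3.4667, -4.8000).
‖u_2‖ = 6.9186, so e_2 = (0.4625, 0.2216, 0.0675, 0.5011, -0.6938).
r_{13} = e_1·w_3 = -6.0249; r_{23} = e_2·w_3 = -0.2602.
u_3 = w_3 + 6.0249·e_1 + 0.2602·e_2 = (-0.1797, 0.2577, -1.1825, 0.9304, 0.5195).
‖u_3‖ = 1.6224, so e_3 = (-0.1107, 0.1588, -0.7288, 0.5734, 0.3202).
r_{34} = e_3·w_4 = -3.0303.

r_{34} = -3.0303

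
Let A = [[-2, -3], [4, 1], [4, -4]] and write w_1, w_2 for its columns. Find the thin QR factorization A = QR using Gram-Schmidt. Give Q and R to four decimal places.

Q = [[-0.3333, -0.6667], [0.6667, 0.3333], [0.6667, -0.6667]], R = [[6.0000, -1.0000], [0.0000, 5.0000]]

w_1 = (-2, 4, 4); ‖w_1‖ = 6.0000, so q_1 = (-0.3333, 0.6667, 0.6667).
q_1·w_2 = (-0.3333)·(-3) + 0.6667·1 + 0.6667·(-4) = -1.0000.
u_2 = w_2 + 1.0000·q_1 = (-3.3333, 1.6667, -3.3333).
‖u_2‖ = 5.0000, so q_2 = (-0.6667, 0.3333, -0.6667).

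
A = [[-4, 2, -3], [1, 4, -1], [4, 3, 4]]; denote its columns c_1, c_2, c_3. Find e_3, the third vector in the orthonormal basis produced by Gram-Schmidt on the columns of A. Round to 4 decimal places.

e_3 = (0.4350, -0.6693, 0.6023)

c_1 = (-4, 1, 4); ‖c_1‖ = 5.7446, so e_1 = (-0.6963, 0.1741, 0.6963).
e_1·c_2 = (-0.6963)·2 + 0.1741·4 + 0.6963·3 = 1.3926.
u_2 = c_2 − 1.3926·e_1 = (2.9697, 3.7576, 2.0303).
‖u_2‖ = 5.2020, so e_2 = (0.5709, 0.7223, 0.3903).
e_1·c_3 = (-0.6963)·(-3) + 0.1741·(-1) + 0.6963·4 = 4.7001; e_2·c_3 = 0.5709·(-3) + 0.7223·(-1) + 0.3903·4 = -0.8738.
u_3 = c_3 − 4.7001·e_1 + 0.8738·e_2 = (0.7716, -1.1870, 1.0683).
‖u_3‖ = 1.7736, so e_3 = (0.4350, -0.6693, 0.6023).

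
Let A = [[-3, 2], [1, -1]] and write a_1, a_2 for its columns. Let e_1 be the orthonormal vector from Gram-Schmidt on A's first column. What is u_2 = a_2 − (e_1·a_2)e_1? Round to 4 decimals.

u_2 = (-0.1000, -0.3000)

a_1 = (-3, 1); ‖a_1‖ = 3.1623, so e_1 = (-0.9487, 0.3162).
e_1·a_2 = (-0.9487)·2 + 0.3162·(-1) = -2.2136.
u_2 = a_2 + 2.2136·e_1 = (-0.1000, -0.3000).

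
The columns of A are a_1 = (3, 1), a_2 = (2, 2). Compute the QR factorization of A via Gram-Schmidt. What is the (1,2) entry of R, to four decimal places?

r_{12} = 2.5298

q_1 = a_1/‖a_1‖ = (3, 1)/3.1623 = (0.9487, 0.3162).
r_{12} = q_1·a_2 = 2.5298.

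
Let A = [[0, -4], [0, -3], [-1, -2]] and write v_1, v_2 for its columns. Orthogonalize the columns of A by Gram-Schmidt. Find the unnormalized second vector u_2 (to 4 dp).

u_2 = (-4.0000, -3.0000, 0.0000)

q_1 = v_1/‖v_1‖ = (0, 0, -1)/1.0000 = (0.0000, 0.0000, -1.0000).
r_{12} = q_1·v_2 = 2.0000.
u_2 = v_2 − 2.0000·q_1 = (-4.0000, -3.0000, 0.0000).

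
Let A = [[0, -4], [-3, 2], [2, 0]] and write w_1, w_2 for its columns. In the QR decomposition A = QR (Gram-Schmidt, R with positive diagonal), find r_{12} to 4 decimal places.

e_1 = w_1/‖w_1‖ = (0, -3, 2)/3.6056 = (0.0000, -0.8321, 0.5547).
r_{12} = e_1·w_2 = -1.6641.

r_{12} = -1.6641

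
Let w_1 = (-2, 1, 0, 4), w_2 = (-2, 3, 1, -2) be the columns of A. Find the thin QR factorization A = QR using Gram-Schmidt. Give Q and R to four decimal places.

Q = [[-0.4364, -0.4945], [0.2182, 0.7193], [0.0000, 0.2360], [0.8729, -0.4271]], R = [[4.5826, -0.2182], [0.0000, 4.2370]]

q_1 = w_1/‖w_1‖ = (-2, 1, 0, 4)/4.5826 = (-0.4364, 0.2182, 0.0000, 0.8729).
r_{12} = q_1·w_2 = -0.2182.
u_2 = w_2 + 0.2182·q_1 = (-2.0952, 3.0476, 1.0000, -1.8095).
‖u_2‖ = 4.2370, so q_2 = (-0.4945, 0.7193, 0.2360, -0.4271).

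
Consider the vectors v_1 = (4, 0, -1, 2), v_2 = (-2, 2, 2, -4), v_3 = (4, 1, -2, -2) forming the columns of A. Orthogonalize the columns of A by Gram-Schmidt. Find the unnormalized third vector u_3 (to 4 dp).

u_3 = (0.1970, -0.5909, -2.2424, -1.5152)

v_1 = (4, 0, -1, 2); ‖v_1‖ = 4.5826, so q_1 = (0.8729, 0.0000, -0.2182, 0.4364).
q_1·v_2 = 0.8729·(-2) + 0.0000·2 + (-0.2182)·2 + 0.4364·(-4) = -3.9279.
u_2 = v_2 + 3.9279·q_1 = (1.4286, 2.0000, 1.1429, -2.2857).
‖u_2‖ = 3.5456, so q_2 = (0.4029, 0.5641, 0.3223, -0.6447).
q_1·v_3 = 0.8729·4 + 0.0000·1 + (-0.2182)·(-2) + 0.4364·(-2) = 3.0551; q_2·v_3 = 0.4029·4 + 0.5641·1 + 0.3223·(-2) + (-0.6447)·(-2) = 2.8204.
u_3 = v_3 − 3.0551·q_1 − 2.8204·q_2 = (0.1970, -0.5909, -2.2424, -1.5152).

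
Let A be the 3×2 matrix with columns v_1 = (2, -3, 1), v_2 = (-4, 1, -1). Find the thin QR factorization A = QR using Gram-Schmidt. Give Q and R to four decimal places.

Q = [[0.5345, -0.8230], [-0.8018, -0.5658], [0.2673, -0.0514]], R = [[3.7417, -3.2071], [0.0000, 2.7775]]

v_1 = (2, -3, 1); ‖v_1‖ = 3.7417, so e_1 = (0.5345, -0.8018, 0.2673).
e_1·v_2 = 0.5345·(-4) + (-0.8018)·1 + 0.2673·(-1) = -3.2071.
u_2 = v_2 + 3.2071·e_1 = (-2.2857, -1.5714, -0.1429).
‖u_2‖ = 2.7775, so e_2 = (-0.8230, -0.5658, -0.0514).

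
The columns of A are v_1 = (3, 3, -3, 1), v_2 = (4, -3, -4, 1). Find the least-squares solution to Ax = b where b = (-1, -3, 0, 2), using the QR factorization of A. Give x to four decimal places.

x = (-0.5783, 0.3870)

q_1 = v_1/‖v_1‖ = (3, 3, -3, 1)/5.2915 = (0.5669, 0.5669, -0.5669, 0.1890).
r_{12} = q_1·v_2 = 3.0237.
u_2 = v_2 − 3.0237·q_1 = (2.2857, -4.7143, -2.2857, 0.4286).
‖u_2‖ = 5.7321, so q_2 = (0.3988, -0.8224, -0.3988, 0.0748).
Qᵀb = (-1.8898, 2.2181).
Back-substitute: x_2 = 2.2181/5.7321 = 0.3870.
x_1 = (-1.8898 − 3.0237·0.3870)/5.2915 = -0.5783.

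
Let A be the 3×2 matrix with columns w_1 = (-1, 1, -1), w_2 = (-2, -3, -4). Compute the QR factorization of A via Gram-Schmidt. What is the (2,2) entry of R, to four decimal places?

e_1 = w_1/‖w_1‖ = (-1, 1, -1)/1.7321 = (-0.5774, 0.5774, -0.5774).
r_{12} = e_1·w_2 = 1.7321.
u_2 = w_2 − 1.7321·e_1 = (-1.0000, -4.0000, -3.0000).
r_{22} = ‖u_2‖ = 5.0990.

r_{22} = 5.0990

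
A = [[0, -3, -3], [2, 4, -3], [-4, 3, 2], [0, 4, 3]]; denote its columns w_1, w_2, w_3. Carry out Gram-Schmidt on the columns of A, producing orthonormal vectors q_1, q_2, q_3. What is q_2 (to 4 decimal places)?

q_2 = (-0.4277, 0.6273, 0.3136, 0.5703)

q_1 = w_1/‖w_1‖ = (0, 2, -4, 0)/4.4721 = (0.0000, 0.4472, -0.8944, 0.0000).
r_{12} = q_1·w_2 = -0.8944.
u_2 = w_2 + 0.8944·q_1 = (-3.0000, 4.4000, 2.2000, 4.0000).
‖u_2‖ = 7.0143, so q_2 = (-0.4277, 0.6273, 0.3136, 0.5703).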